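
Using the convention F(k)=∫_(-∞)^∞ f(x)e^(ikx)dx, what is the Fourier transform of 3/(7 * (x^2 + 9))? pi * exp(-3 * Abs(k))/7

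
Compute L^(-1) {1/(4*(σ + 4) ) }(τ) exp(-4*τ) /4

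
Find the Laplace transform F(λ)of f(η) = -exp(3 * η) -1/(λ - 3)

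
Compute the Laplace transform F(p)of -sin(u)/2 -1/(2 * p^2 + 2)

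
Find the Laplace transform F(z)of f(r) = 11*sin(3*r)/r 11*atan(3/z)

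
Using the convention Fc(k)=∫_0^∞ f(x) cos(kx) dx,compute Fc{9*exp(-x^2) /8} 9*sqrt(pi)*exp(-k^2/4) /16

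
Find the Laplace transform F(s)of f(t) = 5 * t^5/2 300/s^6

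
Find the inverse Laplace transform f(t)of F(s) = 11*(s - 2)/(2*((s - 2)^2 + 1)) 11*exp(2*t)*cos(t)/2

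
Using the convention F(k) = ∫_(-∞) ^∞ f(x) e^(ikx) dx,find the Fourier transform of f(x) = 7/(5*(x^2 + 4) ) 7*pi*exp(-2*Abs(k) ) /10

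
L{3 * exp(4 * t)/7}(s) 3/(7 * (s - 4))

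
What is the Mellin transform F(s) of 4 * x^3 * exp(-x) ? 4 * gamma(s + 3) 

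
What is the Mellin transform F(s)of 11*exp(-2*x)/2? 11*gamma(s)/(2*2^s)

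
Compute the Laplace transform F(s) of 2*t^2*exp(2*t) 4/(s - 2) ^3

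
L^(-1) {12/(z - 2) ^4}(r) 2*r^3*exp(2*r) 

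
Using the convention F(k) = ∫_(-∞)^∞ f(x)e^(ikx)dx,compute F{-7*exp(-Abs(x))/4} -7/(2*k^2 + 2)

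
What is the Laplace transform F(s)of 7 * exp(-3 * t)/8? 7/(8 * (s + 3))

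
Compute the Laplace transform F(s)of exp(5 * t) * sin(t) 1/((s - 5)^2 + 1)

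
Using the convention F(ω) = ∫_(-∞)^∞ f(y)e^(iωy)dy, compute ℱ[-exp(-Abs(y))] -2/(ω^2 + 1)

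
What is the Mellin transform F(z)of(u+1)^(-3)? pi*(z - 2)*(z - 1)/(2*sin(pi*z))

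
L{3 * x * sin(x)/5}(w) 6 * w/(5 * (w^2+1)^2)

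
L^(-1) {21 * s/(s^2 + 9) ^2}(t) 7 * t * sin(3 * t) /2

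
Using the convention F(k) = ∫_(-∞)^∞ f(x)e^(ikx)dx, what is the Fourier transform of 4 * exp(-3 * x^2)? 4 * sqrt(3) * sqrt(pi) * exp(-k^2/12)/3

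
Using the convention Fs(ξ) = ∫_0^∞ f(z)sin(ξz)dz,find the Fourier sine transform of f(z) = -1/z -pi/2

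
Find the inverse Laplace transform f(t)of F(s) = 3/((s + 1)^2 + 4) 3*exp(-t)*sin(2*t)/2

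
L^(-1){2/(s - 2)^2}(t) 2 * t * exp(2 * t)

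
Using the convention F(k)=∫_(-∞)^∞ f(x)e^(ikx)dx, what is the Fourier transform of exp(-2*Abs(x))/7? 4/(7*(k^2+4))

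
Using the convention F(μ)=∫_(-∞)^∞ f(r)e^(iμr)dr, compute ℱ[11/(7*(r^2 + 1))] 11*pi*exp(-Abs(μ))/7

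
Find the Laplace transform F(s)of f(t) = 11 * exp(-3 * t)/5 11/(5 * (s + 3))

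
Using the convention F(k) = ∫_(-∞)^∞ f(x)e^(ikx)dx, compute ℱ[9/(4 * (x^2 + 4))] 9 * pi * exp(-2 * Abs(k))/8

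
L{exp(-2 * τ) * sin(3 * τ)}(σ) 3/((σ + 2)^2 + 9)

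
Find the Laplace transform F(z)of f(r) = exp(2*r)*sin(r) 1/((z - 2)^2 + 1)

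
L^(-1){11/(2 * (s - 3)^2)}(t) 11 * t * exp(3 * t)/2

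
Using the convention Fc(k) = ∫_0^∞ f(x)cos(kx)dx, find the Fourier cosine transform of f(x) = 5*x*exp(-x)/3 5*(1 - k^2)/(3*(k^2 + 1)^2)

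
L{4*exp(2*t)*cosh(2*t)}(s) 4*(s - 2)/(s*(s - 4))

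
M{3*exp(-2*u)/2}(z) 3*gamma(z)/(2*2^z)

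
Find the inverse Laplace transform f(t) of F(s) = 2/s 2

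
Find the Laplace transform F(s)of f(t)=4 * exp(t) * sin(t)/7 4/(7 * ((s - 1)^2+1))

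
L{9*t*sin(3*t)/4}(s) 27*s/(2*(s^2 + 9)^2)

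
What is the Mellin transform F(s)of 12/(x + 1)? 12*pi*csc(pi*s)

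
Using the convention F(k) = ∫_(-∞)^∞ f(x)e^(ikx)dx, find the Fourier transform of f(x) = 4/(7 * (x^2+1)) 4 * pi * exp(-Abs(k))/7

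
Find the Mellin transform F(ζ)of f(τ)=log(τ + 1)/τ -pi*csc(pi*ζ)/(ζ - 1)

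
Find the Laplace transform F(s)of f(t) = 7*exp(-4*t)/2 7/(2*(s + 4))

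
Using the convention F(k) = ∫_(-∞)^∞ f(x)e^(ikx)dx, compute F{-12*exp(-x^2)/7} -12*sqrt(pi)*exp(-k^2/4)/7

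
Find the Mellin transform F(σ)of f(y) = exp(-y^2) gamma(σ/2)/2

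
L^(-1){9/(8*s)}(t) 9/8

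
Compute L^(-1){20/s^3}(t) 10*t^2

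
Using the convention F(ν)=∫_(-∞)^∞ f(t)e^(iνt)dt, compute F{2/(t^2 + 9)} 2*pi*exp(-3*Abs(ν))/3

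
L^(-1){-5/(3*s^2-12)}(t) -5*sinh(2*t)/6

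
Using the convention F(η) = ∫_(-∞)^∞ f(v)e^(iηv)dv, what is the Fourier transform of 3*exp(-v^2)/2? 3*sqrt(pi)*exp(-η^2/4)/2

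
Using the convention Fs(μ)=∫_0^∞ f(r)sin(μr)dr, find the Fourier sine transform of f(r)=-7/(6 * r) -7 * pi/12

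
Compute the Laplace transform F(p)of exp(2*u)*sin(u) 1/((p - 2)^2 + 1)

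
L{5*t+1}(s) 1/s+5/s^2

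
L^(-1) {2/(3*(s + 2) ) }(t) 2*exp(-2*t) /3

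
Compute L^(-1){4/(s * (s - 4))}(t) 2 * exp(2 * t) * sinh(2 * t)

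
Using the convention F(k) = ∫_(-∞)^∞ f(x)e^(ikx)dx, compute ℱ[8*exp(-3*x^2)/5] 8*sqrt(3)*sqrt(pi)*exp(-k^2/12)/15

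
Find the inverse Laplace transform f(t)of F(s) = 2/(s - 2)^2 2 * t * exp(2 * t)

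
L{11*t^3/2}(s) 33/s^4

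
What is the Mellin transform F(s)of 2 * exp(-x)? 2 * gamma(s)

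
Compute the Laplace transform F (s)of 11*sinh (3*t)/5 33/ (5*(s^2 - 9))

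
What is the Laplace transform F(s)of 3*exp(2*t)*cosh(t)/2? 3*(s - 2)/(2*((s - 2)^2 - 1))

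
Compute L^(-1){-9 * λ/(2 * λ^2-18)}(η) -9 * cosh(3 * η)/2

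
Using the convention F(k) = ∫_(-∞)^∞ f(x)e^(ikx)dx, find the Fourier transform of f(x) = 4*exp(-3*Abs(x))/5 24/(5*(k^2 + 9))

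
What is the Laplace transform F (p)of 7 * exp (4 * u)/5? 7/ (5 * (p - 4))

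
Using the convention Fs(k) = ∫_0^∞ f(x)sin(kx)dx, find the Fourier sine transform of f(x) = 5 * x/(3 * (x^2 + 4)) 5 * pi * exp(-2 * k)/6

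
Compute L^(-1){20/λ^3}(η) 10 * η^2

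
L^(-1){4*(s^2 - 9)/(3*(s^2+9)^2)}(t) 4*t*cos(3*t)/3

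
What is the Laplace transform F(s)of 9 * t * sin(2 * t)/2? 18 * s/(s^2+4)^2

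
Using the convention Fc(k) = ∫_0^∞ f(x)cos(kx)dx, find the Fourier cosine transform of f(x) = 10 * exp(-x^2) 5 * sqrt(pi) * exp(-k^2/4)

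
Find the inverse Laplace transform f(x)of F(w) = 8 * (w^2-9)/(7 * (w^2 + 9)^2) 8 * x * cos(3 * x)/7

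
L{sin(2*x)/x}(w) atan(2/w)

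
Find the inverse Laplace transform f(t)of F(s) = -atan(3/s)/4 -sin(3*t)/(4*t)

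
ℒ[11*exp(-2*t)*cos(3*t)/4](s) 11*(s + 2)/(4*((s + 2)^2 + 9))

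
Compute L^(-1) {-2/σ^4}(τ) -τ^3/3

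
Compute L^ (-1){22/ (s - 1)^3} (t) 11 * t^2 * exp (t)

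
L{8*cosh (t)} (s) 8*s/ (s^2 - 1)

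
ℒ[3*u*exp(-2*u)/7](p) 3/(7*(p + 2)^2)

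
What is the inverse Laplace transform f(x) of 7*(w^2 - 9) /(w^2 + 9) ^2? 7*x*cos(3*x) 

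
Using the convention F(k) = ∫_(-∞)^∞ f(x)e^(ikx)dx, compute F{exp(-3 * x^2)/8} sqrt(3) * sqrt(pi) * exp(-k^2/12)/24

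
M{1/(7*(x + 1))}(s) pi*csc(pi*s)/7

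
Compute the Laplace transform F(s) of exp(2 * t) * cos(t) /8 (s - 2) /(8 * ((s - 2) ^2 + 1) ) 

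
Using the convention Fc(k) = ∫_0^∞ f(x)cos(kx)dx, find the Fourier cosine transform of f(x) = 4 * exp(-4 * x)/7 16/(7 * (k^2 + 16))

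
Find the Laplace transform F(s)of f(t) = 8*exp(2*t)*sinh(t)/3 8/(3*((s - 2)^2 - 1))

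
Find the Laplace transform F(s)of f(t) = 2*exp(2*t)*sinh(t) 2/((s - 2)^2 - 1)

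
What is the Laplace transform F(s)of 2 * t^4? 48/s^5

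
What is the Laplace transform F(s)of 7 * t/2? 7/(2 * s^2)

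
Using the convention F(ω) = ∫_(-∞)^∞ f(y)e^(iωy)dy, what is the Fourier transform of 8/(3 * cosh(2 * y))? 4 * pi/(3 * cosh(pi * ω/4))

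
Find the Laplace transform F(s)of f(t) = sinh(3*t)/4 3/(4*(s^2-9))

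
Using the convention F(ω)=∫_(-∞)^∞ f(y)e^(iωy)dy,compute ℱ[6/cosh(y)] 6 * pi/cosh(pi * ω/2)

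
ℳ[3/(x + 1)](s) 3*pi*csc(pi*s)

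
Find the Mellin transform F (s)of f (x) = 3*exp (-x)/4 3*gamma (s)/4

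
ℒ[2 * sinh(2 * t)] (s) 4/(s^2-4)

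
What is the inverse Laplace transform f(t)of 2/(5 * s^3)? t^2/5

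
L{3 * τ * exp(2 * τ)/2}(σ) 3/(2 * (σ - 2)^2)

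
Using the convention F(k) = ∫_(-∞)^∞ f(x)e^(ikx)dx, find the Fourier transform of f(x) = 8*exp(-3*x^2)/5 8*sqrt(3)*sqrt(pi)*exp(-k^2/12)/15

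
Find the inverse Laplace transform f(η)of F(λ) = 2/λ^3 η^2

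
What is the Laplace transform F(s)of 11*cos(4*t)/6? 11*s/(6*(s^2 + 16))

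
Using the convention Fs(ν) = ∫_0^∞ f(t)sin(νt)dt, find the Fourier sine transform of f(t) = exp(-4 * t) ν/(ν^2 + 16)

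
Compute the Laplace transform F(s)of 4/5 4/(5*s)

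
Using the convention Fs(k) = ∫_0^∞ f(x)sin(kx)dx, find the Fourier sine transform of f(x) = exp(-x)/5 k/(5*(k^2 + 1))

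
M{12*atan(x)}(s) -6*pi*sec(pi*s/2)/s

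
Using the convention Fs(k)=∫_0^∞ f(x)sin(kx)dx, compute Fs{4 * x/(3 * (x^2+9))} 2 * pi * exp(-3 * k)/3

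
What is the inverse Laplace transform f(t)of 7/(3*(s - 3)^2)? 7*t*exp(3*t)/3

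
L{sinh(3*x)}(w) 3/(w^2 - 9)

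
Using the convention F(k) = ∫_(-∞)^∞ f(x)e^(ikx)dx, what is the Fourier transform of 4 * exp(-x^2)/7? 4 * sqrt(pi) * exp(-k^2/4)/7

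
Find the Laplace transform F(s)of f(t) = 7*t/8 7/(8*s^2)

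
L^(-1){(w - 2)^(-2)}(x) x*exp(2*x)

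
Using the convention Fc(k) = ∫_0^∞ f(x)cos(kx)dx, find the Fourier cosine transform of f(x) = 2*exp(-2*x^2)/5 sqrt(2)*sqrt(pi)*exp(-k^2/8)/10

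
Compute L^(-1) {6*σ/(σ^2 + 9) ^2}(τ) τ*sin(3*τ) 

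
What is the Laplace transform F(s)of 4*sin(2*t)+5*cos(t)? 5*s/(s^2+1)+8/(s^2+4)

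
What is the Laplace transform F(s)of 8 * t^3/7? 48/(7 * s^4)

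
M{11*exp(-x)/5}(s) 11*gamma(s)/5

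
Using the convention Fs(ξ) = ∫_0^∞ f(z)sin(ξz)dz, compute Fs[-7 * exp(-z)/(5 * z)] -7 * atan(ξ)/5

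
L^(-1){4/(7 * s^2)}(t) 4 * t/7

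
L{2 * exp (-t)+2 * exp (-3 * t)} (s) 2/ (s+3)+2/ (s+1)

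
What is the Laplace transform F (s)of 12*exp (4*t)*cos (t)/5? 12*(s - 4)/ (5*( (s - 4)^2 + 1))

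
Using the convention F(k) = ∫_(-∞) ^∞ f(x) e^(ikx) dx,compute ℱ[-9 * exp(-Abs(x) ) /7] -18/(7 * k^2+7) 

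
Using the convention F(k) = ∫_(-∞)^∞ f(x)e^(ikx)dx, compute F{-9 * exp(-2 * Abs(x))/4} -9/(k^2 + 4)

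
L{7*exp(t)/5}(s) 7/(5*(s - 1))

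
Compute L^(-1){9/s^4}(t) 3*t^3/2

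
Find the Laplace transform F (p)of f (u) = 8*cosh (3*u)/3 8*p/ (3*(p^2-9))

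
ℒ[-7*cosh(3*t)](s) -7*s/(s^2-9)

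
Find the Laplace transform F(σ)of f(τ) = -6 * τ -6/σ^2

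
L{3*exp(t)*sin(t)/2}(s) 3/(2*((s - 1)^2 + 1))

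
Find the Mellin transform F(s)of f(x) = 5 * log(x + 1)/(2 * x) -5 * pi * csc(pi * s)/(2 * s - 2)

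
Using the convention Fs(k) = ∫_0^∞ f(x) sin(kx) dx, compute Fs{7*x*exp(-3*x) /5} 42*k/(5*(k^2+9) ^2) 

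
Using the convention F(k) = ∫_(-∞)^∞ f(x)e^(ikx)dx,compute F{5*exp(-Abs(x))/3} 10/(3*(k^2 + 1))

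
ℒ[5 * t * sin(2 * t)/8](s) 5 * s/(2 * (s^2 + 4)^2)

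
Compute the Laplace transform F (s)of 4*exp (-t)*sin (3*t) 12/ ( (s+1)^2+9)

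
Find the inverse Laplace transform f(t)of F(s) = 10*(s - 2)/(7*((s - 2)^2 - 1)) 10*exp(2*t)*cosh(t)/7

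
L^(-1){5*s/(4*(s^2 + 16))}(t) 5*cos(4*t)/4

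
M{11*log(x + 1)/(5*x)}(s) -11*pi*csc(pi*s)/(5*s - 5)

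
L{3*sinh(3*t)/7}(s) 9/(7*(s^2 - 9))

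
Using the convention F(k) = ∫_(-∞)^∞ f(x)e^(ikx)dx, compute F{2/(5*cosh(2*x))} pi/(5*cosh(pi*k/4))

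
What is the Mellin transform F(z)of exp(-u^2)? gamma(z/2)/2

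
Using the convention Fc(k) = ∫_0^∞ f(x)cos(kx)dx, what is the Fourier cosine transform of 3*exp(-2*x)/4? 3/(2*(k^2 + 4))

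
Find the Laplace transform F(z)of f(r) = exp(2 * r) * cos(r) (z - 2)/((z - 2)^2+1)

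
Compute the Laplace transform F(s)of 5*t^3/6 5/s^4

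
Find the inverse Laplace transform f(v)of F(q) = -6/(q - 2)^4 -v^3*exp(2*v)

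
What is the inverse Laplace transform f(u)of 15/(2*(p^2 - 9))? 5*sinh(3*u)/2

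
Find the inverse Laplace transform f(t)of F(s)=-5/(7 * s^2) -5 * t/7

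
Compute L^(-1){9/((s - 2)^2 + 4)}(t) 9*exp(2*t)*sin(2*t)/2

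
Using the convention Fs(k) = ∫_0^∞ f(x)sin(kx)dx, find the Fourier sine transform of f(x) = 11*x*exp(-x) 22*k/(k^2 + 1)^2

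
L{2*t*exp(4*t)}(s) 2/(s - 4)^2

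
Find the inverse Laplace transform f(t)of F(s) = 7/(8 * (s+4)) 7 * exp(-4 * t)/8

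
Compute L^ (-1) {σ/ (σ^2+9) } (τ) cos (3 * τ) 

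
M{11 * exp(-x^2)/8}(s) 11 * gamma(s/2)/16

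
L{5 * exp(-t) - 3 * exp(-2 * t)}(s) 5/(s + 1) - 3/(s + 2)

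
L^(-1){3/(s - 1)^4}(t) t^3 * exp(t)/2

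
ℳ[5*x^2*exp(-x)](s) 5*gamma(s+2)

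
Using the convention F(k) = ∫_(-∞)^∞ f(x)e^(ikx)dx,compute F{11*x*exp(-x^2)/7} 11*I*sqrt(pi)*k*exp(-k^2/4)/14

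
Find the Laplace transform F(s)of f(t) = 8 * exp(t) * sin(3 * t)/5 24/(5 * ((s - 1)^2 + 9))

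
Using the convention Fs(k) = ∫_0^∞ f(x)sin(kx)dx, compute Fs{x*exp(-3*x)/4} 3*k/(2*(k^2 + 9)^2)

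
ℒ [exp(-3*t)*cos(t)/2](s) (s+3)/(2*((s+3)^2+1))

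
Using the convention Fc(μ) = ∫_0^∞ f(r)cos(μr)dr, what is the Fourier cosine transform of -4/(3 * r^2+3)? -2 * pi * exp(-μ)/3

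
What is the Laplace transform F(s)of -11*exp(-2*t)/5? -11/(5*s + 10)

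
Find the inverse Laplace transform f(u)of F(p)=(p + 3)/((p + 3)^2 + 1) exp(-3*u)*cos(u)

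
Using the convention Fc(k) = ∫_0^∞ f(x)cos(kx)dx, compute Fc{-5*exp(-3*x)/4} -15/(4*k^2 + 36)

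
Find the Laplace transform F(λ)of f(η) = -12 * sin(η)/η -12 * atan(1/λ)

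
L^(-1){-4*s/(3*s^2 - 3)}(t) -4*cosh(t)/3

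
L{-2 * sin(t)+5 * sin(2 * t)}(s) 10/(s^2+4) - 2/(s^2+1)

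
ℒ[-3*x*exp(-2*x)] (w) -3/(w + 2)^2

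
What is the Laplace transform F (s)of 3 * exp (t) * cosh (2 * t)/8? 3 * (s - 1)/ (8 * ( (s - 1)^2 - 4))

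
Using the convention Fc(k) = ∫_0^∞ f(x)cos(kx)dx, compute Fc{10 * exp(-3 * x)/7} 30/(7 * (k^2+9))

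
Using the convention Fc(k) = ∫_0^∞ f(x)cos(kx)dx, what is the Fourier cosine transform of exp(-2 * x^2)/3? sqrt(2) * sqrt(pi) * exp(-k^2/8)/12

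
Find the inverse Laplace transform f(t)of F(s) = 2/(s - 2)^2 2*t*exp(2*t)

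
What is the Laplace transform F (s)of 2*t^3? 12/s^4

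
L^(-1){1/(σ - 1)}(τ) exp(τ)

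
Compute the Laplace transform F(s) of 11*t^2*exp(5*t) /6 11/(3*(s - 5) ^3) 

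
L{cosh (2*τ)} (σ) σ/ (σ^2 - 4)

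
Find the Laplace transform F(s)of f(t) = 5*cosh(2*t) 5*s/(s^2 - 4)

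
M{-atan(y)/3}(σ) pi*sec(pi*σ/2)/(6*σ)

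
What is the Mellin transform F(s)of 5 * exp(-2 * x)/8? 5 * gamma(s)/(8 * 2^s)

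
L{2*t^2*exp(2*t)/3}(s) 4/(3*(s - 2)^3)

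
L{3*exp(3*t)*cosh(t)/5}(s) 3*(s - 3)/(5*((s - 3)^2 - 1))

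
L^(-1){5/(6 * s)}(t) 5/6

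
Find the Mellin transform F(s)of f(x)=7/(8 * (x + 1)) 7 * pi * csc(pi * s)/8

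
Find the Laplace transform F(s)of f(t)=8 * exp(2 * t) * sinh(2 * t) 16/(s * (s - 4))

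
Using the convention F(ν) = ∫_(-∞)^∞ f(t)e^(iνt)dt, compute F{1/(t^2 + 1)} pi * exp(-Abs(ν))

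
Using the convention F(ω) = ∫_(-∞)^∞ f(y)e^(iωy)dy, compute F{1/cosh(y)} pi/cosh(pi * ω/2)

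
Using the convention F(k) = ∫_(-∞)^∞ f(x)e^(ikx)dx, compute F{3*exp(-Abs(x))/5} 6/(5*(k^2 + 1))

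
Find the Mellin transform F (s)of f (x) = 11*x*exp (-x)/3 11*gamma (s + 1)/3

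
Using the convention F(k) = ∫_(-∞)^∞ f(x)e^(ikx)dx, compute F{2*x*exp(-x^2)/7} I*sqrt(pi)*k*exp(-k^2/4)/7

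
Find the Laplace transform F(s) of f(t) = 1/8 1/(8*s) 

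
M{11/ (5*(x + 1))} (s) 11*pi*csc (pi*s)/5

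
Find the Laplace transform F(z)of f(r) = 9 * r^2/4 9/(2 * z^3)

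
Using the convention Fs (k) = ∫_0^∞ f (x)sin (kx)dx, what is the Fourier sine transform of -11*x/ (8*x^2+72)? -11*pi*exp (-3*k)/16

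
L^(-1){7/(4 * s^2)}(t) 7 * t/4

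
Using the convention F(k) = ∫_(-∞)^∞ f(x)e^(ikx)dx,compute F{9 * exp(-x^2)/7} 9 * sqrt(pi) * exp(-k^2/4)/7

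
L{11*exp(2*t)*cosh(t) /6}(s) 11*(s - 2) /(6*((s - 2) ^2-1) ) 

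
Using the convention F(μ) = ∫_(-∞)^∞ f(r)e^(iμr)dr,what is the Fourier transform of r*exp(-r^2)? I*sqrt(pi)*μ*exp(-μ^2/4)/2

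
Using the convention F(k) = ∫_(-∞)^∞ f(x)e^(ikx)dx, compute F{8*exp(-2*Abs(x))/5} 32/(5*(k^2 + 4))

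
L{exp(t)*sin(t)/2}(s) 1/(2*((s - 1)^2 + 1))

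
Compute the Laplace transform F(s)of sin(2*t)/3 2/(3*(s^2 + 4))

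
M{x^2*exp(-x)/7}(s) gamma(s + 2)/7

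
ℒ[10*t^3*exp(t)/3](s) 20/(s - 1)^4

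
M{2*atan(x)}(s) -pi*sec(pi*s/2)/s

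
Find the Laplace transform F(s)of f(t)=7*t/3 7/(3*s^2)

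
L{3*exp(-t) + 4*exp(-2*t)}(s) 4/(s + 2) + 3/(s + 1)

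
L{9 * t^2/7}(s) 18/(7 * s^3)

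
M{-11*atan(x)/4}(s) 11*pi*sec(pi*s/2)/(8*s)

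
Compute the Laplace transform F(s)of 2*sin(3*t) 6/(s^2 + 9)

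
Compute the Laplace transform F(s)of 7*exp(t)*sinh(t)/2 7/(2*s*(s - 2))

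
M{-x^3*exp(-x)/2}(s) -gamma(s + 3)/2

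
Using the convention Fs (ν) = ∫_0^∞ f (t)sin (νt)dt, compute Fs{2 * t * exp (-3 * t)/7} 12 * ν/ (7 * (ν^2 + 9)^2)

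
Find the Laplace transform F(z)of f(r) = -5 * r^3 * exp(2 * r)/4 -15/(2 * (z - 2)^4)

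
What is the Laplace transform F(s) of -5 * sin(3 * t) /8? -15/(8 * s^2 + 72) 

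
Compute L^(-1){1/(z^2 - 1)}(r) sinh(r)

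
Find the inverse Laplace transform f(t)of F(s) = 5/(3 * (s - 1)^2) 5 * t * exp(t)/3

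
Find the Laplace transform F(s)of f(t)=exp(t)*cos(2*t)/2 (s - 1)/(2*((s - 1)^2 + 4))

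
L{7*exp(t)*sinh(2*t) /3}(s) 14/(3*((s - 1) ^2 - 4) ) 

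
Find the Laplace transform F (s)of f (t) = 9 9/s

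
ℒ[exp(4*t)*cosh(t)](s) (s - 4)/((s - 4)^2 - 1)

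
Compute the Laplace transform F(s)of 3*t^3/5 18/(5*s^4)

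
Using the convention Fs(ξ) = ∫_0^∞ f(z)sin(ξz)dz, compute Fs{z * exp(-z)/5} 2 * ξ/(5 * (ξ^2 + 1)^2)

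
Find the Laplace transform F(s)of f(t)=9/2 9/(2*s)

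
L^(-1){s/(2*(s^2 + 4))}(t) cos(2*t)/2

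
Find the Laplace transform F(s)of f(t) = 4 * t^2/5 8/(5 * s^3)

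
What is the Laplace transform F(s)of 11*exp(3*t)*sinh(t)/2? 11/(2*((s - 3)^2 - 1))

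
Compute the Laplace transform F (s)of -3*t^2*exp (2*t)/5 -6/ (5*(s - 2)^3)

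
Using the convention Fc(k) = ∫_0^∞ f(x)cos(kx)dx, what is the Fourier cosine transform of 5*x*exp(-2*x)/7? 5*(4 - k^2)/(7*(k^2 + 4)^2)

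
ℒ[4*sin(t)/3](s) 4/(3*(s^2 + 1))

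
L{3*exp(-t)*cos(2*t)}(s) 3*(s+1)/((s+1)^2+4)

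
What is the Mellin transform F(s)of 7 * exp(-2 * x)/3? 7 * gamma(s)/(3 * 2^s)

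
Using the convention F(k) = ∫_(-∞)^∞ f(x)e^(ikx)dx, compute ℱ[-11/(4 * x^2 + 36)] -11 * pi * exp(-3 * Abs(k))/12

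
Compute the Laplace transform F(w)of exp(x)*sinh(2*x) 2/((w - 1)^2 - 4)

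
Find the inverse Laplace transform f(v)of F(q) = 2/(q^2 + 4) sin(2 * v)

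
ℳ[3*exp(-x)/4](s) 3*gamma(s)/4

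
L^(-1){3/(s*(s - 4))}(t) 3*exp(2*t)*sinh(2*t)/2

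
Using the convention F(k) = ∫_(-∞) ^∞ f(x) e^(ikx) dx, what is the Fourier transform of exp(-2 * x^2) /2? sqrt(2) * sqrt(pi) * exp(-k^2/8) /4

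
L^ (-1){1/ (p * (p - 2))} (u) exp (u) * sinh (u)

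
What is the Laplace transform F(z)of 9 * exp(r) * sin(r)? 9/((z - 1)^2 + 1)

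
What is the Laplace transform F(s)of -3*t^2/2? -3/s^3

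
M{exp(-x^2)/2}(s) gamma(s/2)/4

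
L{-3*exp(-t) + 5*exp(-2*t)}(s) 5/(s + 2) - 3/(s + 1)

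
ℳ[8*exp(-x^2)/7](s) 4*gamma(s/2)/7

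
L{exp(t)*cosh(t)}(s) (s - 1)/(s*(s - 2))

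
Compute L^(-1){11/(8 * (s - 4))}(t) 11 * exp(4 * t)/8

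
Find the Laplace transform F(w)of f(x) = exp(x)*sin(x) 1/((w - 1)^2 + 1)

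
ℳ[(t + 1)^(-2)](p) (-pi*p + pi)/sin(pi*p)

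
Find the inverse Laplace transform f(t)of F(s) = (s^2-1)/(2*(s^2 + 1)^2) t*cos(t)/2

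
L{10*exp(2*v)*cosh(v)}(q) 10*(q - 2)/((q - 2)^2 - 1)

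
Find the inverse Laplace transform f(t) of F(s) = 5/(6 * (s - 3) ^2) 5 * t * exp(3 * t) /6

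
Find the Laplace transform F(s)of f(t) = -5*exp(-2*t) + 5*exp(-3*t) 5/(s + 3) - 5/(s + 2)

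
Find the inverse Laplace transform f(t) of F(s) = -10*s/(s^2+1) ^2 -5*t*sin(t) 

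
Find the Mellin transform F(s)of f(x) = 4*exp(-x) 4*gamma(s)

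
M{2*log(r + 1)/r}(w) -2*pi*csc(pi*w)/(w - 1)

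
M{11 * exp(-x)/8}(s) 11 * gamma(s)/8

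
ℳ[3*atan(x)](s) -3*pi*sec(pi*s/2) /(2*s) 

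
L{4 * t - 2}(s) 4/s^2 - 2/s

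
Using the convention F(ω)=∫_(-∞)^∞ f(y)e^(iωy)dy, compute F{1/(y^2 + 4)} pi * exp(-2 * Abs(ω))/2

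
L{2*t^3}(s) 12/s^4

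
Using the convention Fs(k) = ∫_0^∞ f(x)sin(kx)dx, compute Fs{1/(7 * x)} pi/14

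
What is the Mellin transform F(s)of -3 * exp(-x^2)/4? -3 * gamma(s/2)/8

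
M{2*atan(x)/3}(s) -pi*sec(pi*s/2)/(3*s)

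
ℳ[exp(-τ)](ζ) gamma(ζ)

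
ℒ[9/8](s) 9/(8*s)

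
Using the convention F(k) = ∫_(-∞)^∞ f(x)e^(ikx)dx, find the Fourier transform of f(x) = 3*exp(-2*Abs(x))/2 6/(k^2 + 4)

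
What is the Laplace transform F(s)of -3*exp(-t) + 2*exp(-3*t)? 2/(s + 3) - 3/(s + 1)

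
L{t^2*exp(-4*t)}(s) 2/(s + 4)^3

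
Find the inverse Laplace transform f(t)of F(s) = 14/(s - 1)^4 7*t^3*exp(t)/3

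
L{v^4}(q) 24/q^5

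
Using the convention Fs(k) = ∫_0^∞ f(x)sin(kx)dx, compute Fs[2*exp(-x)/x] 2*atan(k)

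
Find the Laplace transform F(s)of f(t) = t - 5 s^(-2)-5/s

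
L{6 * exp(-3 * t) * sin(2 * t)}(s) 12/((s + 3)^2 + 4)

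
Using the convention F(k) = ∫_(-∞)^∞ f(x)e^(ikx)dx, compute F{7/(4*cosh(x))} 7*pi/(4*cosh(pi*k/2))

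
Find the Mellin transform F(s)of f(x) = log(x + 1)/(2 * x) -pi * csc(pi * s)/(2 * s - 2)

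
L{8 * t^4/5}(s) 192/(5 * s^5)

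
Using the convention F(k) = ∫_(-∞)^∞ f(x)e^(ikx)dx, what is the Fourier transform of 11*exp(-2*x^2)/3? 11*sqrt(2)*sqrt(pi)*exp(-k^2/8)/6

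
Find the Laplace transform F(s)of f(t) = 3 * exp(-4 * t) 3/(s + 4)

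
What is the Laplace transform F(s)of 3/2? 3/(2 * s)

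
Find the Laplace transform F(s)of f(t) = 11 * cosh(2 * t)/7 11 * s/(7 * (s^2 - 4))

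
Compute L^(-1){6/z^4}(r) r^3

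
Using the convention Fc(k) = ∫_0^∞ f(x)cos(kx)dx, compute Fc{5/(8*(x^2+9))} 5*pi*exp(-3*k)/48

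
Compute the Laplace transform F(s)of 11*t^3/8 33/(4*s^4)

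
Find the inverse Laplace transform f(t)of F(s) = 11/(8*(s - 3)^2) 11*t*exp(3*t)/8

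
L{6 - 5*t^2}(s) 6/s - 10/s^3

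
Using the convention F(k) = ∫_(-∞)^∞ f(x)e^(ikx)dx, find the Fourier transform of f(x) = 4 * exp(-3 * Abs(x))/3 8/(k^2+9)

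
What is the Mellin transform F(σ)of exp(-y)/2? gamma(σ)/2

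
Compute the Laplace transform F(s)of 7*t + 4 7/s^2 + 4/s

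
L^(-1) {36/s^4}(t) 6 * t^3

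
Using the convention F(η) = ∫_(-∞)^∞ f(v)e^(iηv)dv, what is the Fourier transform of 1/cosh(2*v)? pi/(2*cosh(pi*η/4))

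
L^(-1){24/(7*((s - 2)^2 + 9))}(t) 8*exp(2*t)*sin(3*t)/7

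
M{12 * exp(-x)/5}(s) 12 * gamma(s)/5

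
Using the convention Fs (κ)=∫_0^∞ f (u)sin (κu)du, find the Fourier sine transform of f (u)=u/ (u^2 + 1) pi * exp (-κ)/2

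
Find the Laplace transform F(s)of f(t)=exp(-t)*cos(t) (s + 1)/((s + 1)^2 + 1)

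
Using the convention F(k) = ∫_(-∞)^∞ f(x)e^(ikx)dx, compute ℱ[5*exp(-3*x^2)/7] 5*sqrt(3)*sqrt(pi)*exp(-k^2/12)/21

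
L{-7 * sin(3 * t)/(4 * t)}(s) -7 * atan(3/s)/4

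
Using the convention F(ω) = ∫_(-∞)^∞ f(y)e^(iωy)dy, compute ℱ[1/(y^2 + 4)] pi * exp(-2 * Abs(ω))/2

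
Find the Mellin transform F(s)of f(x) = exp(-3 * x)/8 gamma(s)/(8 * 3^s)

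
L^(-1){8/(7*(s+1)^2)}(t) 8*t*exp(-t)/7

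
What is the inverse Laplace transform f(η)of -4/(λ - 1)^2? -4*η*exp(η)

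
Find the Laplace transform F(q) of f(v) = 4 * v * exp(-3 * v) 4/(q + 3) ^2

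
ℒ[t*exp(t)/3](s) 1/(3*(s - 1)^2)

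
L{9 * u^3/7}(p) 54/(7 * p^4)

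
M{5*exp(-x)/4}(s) 5*gamma(s)/4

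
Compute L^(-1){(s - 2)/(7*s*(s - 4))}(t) exp(2*t)*cosh(2*t)/7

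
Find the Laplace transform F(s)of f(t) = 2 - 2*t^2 2/s - 4/s^3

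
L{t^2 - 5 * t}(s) 2/s^3 - 5/s^2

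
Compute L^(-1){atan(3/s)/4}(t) sin(3*t)/(4*t)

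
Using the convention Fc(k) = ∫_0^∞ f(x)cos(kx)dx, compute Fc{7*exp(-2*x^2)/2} 7*sqrt(2)*sqrt(pi)*exp(-k^2/8)/8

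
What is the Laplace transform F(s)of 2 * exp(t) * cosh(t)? 2 * (s - 1)/(s * (s - 2))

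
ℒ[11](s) 11/s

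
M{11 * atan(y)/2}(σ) -11 * pi * sec(pi * σ/2)/(4 * σ)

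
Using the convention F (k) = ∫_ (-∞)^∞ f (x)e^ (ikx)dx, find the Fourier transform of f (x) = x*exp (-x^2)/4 I*sqrt (pi)*k*exp (-k^2/4)/8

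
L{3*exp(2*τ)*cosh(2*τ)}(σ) 3*(σ - 2)/(σ*(σ - 4))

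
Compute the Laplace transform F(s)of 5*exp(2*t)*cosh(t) 5*(s - 2)/((s - 2)^2 - 1)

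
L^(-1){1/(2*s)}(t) 1/2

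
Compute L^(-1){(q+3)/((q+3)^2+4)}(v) exp(-3*v)*cos(2*v)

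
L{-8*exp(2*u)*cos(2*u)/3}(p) 8*(2 - p)/(3*((p - 2)^2 + 4))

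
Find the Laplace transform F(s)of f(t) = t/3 1/(3*s^2)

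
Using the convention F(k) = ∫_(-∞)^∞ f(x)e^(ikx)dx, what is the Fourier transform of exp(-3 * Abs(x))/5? 6/(5 * (k^2 + 9))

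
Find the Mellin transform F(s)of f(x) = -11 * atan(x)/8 11 * pi * sec(pi * s/2)/(16 * s)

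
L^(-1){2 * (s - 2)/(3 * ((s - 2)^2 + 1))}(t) 2 * exp(2 * t) * cos(t)/3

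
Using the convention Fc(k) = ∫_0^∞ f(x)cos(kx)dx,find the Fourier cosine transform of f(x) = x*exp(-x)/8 (1 - k^2)/(8*(k^2 + 1)^2)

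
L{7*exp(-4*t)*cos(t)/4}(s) 7*(s + 4)/(4*((s + 4)^2 + 1))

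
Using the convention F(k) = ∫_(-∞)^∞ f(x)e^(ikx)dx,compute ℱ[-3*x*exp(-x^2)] -3*I*sqrt(pi)*k*exp(-k^2/4)/2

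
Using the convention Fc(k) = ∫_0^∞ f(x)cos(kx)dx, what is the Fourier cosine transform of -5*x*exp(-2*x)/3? 5*(k^2-4)/(3*(k^2 + 4)^2)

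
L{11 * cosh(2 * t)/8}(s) 11 * s/(8 * (s^2 - 4))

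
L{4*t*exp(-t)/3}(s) 4/(3*(s + 1)^2)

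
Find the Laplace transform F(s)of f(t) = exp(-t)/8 1/(8*(s + 1))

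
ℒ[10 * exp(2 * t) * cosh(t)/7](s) 10 * (s - 2)/(7 * ((s - 2)^2 - 1))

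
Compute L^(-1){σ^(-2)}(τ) τ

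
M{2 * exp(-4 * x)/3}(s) 2^(1 - 2 * s) * gamma(s)/3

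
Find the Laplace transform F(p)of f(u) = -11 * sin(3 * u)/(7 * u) -11 * atan(3/p)/7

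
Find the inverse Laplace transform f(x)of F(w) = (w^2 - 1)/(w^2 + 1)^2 x * cos(x)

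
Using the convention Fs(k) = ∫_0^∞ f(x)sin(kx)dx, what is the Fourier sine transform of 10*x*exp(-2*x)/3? 40*k/(3*(k^2+4)^2)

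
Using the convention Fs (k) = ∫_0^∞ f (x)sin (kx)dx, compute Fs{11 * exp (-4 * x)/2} 11 * k/ (2 * (k^2 + 16))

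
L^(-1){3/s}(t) 3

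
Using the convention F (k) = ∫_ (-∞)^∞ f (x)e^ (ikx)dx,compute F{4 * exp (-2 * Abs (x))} 16/ (k^2 + 4)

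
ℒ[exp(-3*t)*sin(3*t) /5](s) 3/(5*((s + 3) ^2 + 9) ) 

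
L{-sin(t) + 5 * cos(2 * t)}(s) 5 * s/(s^2 + 4) - 1/(s^2 + 1)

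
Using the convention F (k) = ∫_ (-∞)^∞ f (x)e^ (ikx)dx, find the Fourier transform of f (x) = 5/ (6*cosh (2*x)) 5*pi/ (12*cosh (pi*k/4))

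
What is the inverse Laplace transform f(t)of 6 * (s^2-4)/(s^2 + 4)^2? 6 * t * cos(2 * t)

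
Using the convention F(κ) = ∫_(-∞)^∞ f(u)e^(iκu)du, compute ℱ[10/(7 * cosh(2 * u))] 5 * pi/(7 * cosh(pi * κ/4))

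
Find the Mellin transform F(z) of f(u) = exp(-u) gamma(z) 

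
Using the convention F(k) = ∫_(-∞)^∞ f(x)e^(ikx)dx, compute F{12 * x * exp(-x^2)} 6 * I * sqrt(pi) * k * exp(-k^2/4)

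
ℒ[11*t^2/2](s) 11/s^3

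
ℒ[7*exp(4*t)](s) 7/(s - 4)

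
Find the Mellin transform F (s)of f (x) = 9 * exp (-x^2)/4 9 * gamma (s/2)/8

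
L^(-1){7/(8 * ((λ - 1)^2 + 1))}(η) 7 * exp(η) * sin(η)/8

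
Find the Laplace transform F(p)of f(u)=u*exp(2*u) (p - 2)^(-2)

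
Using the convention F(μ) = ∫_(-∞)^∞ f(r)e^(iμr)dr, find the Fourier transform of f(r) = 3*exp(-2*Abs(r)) 12/(μ^2 + 4)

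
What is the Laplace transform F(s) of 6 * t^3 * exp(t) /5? 36/(5 * (s - 1) ^4) 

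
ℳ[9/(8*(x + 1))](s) 9*pi*csc(pi*s)/8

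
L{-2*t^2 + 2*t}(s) 2/s^2 - 4/s^3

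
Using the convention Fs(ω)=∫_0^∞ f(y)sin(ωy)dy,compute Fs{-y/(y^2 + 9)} -pi*exp(-3*ω)/2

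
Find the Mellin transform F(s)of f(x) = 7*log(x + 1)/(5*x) -7*pi*csc(pi*s)/(5*s - 5)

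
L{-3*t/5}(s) -3/(5*s^2)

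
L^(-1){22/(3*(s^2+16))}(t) 11*sin(4*t)/6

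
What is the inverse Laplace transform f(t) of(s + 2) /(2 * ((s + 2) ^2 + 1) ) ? exp(-2 * t) * cos(t) /2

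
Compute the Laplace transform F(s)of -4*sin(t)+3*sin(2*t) 6/(s^2+4) - 4/(s^2+1)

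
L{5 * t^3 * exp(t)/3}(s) 10/(s - 1)^4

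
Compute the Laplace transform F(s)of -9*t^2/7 -18/(7*s^3)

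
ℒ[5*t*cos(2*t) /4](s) 5*(s^2 - 4) /(4*(s^2+4) ^2) 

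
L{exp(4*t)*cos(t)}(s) (s - 4)/((s - 4)^2+1)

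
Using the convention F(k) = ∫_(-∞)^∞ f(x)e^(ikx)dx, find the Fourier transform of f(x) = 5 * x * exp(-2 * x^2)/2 5 * sqrt(2) * I * sqrt(pi) * k * exp(-k^2/8)/16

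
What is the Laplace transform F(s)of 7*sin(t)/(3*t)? 7*atan(1/s)/3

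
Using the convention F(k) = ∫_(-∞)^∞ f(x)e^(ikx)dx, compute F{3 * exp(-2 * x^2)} 3 * sqrt(2) * sqrt(pi) * exp(-k^2/8)/2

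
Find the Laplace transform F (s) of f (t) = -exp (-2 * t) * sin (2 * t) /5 -2/ (5 * (s+2) ^2+20) 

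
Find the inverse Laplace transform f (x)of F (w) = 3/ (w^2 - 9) sinh (3*x)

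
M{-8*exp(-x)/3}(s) -8*gamma(s)/3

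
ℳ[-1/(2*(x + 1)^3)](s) -pi*(s - 2)*(s - 1)/(4*sin(pi*s))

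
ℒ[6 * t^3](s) 36/s^4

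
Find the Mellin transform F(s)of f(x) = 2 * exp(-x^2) gamma(s/2)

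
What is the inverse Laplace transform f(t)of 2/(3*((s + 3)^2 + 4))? exp(-3*t)*sin(2*t)/3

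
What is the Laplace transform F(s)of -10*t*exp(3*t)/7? -10/(7*(s - 3)^2)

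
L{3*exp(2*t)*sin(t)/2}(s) 3/(2*((s - 2)^2 + 1))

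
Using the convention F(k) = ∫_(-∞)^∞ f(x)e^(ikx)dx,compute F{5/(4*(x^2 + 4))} 5*pi*exp(-2*Abs(k))/8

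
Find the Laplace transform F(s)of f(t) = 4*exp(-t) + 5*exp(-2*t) 4/(s + 1) + 5/(s + 2)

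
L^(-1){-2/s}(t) -2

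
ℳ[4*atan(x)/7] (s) -2*pi*sec(pi*s/2)/(7*s)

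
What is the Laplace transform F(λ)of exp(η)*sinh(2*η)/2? 1/((λ - 1)^2-4)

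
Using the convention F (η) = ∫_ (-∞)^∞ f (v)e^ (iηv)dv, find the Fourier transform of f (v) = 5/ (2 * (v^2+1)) 5 * pi * exp (-Abs (η))/2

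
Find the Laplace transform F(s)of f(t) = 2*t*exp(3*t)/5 2/(5*(s - 3)^2)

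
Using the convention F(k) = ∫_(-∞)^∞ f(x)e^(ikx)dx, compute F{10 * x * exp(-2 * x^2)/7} 5 * sqrt(2) * I * sqrt(pi) * k * exp(-k^2/8)/28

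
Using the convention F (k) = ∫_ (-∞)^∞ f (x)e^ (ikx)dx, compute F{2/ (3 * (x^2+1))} 2 * pi * exp (-Abs (k))/3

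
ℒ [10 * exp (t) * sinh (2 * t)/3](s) 20/ (3 * ( (s - 1)^2 - 4))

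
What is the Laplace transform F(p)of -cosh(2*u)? -p/(p^2-4)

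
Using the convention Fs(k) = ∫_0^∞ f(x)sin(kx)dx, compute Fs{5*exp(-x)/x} 5*atan(k)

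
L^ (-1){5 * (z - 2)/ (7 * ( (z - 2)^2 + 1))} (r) 5 * exp (2 * r) * cos (r)/7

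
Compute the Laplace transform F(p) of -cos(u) -p/(p^2+1) 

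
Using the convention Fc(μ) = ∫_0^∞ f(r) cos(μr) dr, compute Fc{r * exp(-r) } (1 - μ^2) /(μ^2 + 1) ^2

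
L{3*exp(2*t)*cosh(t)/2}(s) 3*(s - 2)/(2*((s - 2)^2 - 1))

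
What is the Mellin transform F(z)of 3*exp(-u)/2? 3*gamma(z)/2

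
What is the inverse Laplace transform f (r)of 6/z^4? r^3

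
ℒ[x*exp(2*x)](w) (w - 2)^(-2)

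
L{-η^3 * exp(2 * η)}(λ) -6/(λ - 2)^4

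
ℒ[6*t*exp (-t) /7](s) 6/ (7*(s+1) ^2) 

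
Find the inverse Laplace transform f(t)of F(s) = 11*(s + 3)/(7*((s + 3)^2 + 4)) 11*exp(-3*t)*cos(2*t)/7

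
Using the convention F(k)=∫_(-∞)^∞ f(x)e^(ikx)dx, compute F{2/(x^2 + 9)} 2 * pi * exp(-3 * Abs(k))/3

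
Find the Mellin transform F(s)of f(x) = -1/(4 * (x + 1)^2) pi * (s - 1)/(4 * sin(pi * s))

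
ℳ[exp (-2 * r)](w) gamma (w)/2^w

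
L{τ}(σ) σ^(-2)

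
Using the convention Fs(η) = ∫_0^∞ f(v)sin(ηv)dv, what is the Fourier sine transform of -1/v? -pi/2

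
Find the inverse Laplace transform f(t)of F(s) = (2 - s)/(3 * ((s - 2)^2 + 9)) -exp(2 * t) * cos(3 * t)/3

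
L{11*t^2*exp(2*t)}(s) 22/(s - 2)^3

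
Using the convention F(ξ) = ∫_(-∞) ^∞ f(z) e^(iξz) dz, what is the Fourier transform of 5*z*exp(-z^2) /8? 5*I*sqrt(pi)*ξ*exp(-ξ^2/4) /16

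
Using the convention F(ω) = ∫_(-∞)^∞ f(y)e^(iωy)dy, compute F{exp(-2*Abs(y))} 4/(ω^2 + 4)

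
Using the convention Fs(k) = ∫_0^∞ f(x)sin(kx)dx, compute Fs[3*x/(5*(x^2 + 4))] 3*pi*exp(-2*k)/10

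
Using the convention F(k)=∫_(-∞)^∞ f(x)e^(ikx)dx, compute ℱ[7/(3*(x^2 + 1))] 7*pi*exp(-Abs(k))/3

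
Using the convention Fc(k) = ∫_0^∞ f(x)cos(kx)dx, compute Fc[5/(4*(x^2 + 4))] 5*pi*exp(-2*k)/16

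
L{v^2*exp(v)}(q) 2/(q - 1)^3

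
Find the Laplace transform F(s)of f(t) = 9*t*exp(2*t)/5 9/(5*(s - 2)^2)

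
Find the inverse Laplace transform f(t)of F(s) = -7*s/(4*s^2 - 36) -7*cosh(3*t)/4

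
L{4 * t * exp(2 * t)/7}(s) 4/(7 * (s - 2)^2)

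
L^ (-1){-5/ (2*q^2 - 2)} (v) -5*sinh (v)/2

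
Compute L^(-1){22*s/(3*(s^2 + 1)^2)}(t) 11*t*sin(t)/3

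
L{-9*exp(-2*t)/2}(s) -9/(2*s + 4)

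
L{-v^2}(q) -2/q^3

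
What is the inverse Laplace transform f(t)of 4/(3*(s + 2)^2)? 4*t*exp(-2*t)/3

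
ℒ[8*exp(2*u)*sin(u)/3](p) 8/(3*((p - 2)^2+1))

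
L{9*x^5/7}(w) 1080/(7*w^6)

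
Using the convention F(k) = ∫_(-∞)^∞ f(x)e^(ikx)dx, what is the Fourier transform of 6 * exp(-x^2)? 6 * sqrt(pi) * exp(-k^2/4)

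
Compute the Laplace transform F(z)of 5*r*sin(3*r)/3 10*z/(z^2 + 9)^2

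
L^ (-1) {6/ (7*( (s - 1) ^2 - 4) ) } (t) 3*exp (t)*sinh (2*t) /7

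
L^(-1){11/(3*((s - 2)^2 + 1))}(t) 11*exp(2*t)*sin(t)/3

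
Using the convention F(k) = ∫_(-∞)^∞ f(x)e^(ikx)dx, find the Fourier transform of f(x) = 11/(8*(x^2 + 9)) 11*pi*exp(-3*Abs(k))/24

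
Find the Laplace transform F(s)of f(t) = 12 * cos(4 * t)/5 12 * s/(5 * (s^2+16))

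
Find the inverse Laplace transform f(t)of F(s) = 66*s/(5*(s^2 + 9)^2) 11*t*sin(3*t)/5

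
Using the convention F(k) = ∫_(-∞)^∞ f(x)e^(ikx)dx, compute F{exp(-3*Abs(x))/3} 2/(k^2 + 9)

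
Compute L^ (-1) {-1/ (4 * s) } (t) -1/4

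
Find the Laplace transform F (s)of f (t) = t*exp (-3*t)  (s + 3)^ (-2)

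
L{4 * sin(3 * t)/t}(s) 4 * atan(3/s)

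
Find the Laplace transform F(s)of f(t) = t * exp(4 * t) (s - 4)^(-2)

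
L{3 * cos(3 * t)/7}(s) 3 * s/(7 * (s^2 + 9))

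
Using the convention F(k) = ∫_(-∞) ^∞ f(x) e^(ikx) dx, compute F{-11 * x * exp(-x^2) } -11 * I * sqrt(pi) * k * exp(-k^2/4) /2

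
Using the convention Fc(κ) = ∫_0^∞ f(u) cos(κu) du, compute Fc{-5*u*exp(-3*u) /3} 5*(κ^2 - 9) /(3*(κ^2 + 9) ^2) 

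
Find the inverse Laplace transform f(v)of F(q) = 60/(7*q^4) 10*v^3/7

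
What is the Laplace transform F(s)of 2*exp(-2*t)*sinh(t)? 2/((s+2)^2 - 1)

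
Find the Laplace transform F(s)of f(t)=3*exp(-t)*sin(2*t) 6/((s + 1)^2 + 4)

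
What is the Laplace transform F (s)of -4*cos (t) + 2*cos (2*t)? 2*s/ (s^2 + 4) - 4*s/ (s^2 + 1)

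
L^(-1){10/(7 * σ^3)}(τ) 5 * τ^2/7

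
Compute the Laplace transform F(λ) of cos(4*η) λ/(λ^2 + 16) 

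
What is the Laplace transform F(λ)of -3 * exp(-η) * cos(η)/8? 3 * (-λ - 1)/(8 * ((λ+1)^2+1))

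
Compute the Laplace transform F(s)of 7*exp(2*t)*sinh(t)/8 7/(8*((s - 2)^2 - 1))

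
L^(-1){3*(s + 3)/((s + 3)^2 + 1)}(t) 3*exp(-3*t)*cos(t)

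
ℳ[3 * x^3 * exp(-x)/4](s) 3 * gamma(s + 3)/4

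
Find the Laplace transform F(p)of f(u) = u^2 2/p^3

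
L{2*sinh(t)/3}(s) 2/(3*(s^2 - 1))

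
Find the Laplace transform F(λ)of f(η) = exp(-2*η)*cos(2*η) (λ + 2)/((λ + 2)^2 + 4)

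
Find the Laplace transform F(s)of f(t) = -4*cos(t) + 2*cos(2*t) 2*s/(s^2 + 4) - 4*s/(s^2 + 1)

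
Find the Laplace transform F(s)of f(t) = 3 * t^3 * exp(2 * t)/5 18/(5 * (s - 2)^4)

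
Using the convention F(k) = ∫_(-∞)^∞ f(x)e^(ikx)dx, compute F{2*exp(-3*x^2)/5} 2*sqrt(3)*sqrt(pi)*exp(-k^2/12)/15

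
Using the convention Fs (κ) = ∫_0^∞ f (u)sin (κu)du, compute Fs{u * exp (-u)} 2 * κ/ (κ^2 + 1)^2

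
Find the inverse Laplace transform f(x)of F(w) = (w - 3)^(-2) x*exp(3*x)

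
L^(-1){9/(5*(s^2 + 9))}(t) 3*sin(3*t)/5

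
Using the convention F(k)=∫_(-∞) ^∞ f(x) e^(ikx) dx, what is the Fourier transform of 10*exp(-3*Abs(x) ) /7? 60/(7*(k^2 + 9) ) 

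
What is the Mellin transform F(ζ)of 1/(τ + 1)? pi*csc(pi*ζ)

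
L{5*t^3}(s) 30/s^4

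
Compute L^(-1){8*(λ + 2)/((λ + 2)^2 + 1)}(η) 8*exp(-2*η)*cos(η)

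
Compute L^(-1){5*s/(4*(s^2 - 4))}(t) 5*cosh(2*t)/4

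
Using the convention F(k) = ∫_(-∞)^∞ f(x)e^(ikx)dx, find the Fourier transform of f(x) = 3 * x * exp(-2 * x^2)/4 3 * sqrt(2) * I * sqrt(pi) * k * exp(-k^2/8)/32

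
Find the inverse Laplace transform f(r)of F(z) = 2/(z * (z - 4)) exp(2 * r) * sinh(2 * r)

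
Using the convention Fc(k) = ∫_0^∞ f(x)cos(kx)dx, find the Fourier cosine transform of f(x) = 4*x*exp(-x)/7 4*(1 - k^2)/(7*(k^2 + 1)^2)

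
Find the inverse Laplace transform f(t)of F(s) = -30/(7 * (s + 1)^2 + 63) -10 * exp(-t) * sin(3 * t)/7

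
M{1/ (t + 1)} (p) pi * csc (pi * p)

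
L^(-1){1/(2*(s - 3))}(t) exp(3*t)/2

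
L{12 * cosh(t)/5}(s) 12 * s/(5 * (s^2 - 1))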